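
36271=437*83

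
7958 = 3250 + 4708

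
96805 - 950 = 95855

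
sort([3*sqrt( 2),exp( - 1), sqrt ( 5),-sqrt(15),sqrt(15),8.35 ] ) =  [ - sqrt(15),exp( -1),sqrt(5 ), sqrt( 15),3*sqrt ( 2), 8.35] 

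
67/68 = 67/68 = 0.99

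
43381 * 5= 216905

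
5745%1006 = 715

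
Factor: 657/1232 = 2^ ( - 4)*3^2*7^( - 1)*11^(-1 )*73^1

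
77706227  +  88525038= 166231265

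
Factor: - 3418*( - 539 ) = 2^1*7^2*11^1*1709^1 =1842302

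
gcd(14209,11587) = 1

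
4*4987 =19948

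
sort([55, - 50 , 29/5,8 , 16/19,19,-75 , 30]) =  [ - 75, - 50, 16/19,  29/5, 8,19, 30,55] 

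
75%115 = 75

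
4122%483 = 258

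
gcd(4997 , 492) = 1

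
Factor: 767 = 13^1*59^1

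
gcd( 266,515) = 1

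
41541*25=1038525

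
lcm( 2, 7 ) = 14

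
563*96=54048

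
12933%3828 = 1449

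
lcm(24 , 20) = 120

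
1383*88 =121704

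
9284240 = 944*9835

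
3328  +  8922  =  12250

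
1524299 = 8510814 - 6986515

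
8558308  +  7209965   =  15768273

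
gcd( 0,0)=0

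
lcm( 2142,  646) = 40698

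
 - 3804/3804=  - 1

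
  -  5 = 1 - 6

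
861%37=10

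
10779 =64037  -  53258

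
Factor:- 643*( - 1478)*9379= 8913370166= 2^1*83^1*113^1*643^1*739^1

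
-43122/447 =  - 14374/149 = -96.47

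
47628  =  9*5292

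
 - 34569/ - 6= 11523/2  =  5761.50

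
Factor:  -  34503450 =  - 2^1*3^1 * 5^2* 23^1  *  73^1*  137^1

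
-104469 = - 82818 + - 21651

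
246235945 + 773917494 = 1020153439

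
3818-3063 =755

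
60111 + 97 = 60208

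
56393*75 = 4229475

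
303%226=77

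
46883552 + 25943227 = 72826779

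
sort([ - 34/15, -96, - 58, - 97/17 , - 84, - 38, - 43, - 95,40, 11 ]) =[ - 96, - 95, - 84,  -  58, - 43 , - 38, - 97/17, - 34/15,11,40] 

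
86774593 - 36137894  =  50636699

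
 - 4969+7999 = 3030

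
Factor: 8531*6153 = 52491243  =  3^1*7^1*19^1*293^1 * 449^1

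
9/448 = 9/448 =0.02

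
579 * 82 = 47478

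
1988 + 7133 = 9121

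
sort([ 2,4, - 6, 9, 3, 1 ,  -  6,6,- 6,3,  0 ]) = [-6, - 6,-6 , 0,1, 2,3, 3, 4,  6,9 ]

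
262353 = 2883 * 91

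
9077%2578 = 1343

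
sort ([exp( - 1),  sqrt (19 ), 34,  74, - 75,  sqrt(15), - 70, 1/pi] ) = [-75 ,-70,  1/pi,  exp( - 1 ), sqrt( 15), sqrt ( 19),34,  74 ] 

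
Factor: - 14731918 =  - 2^1 * 7365959^1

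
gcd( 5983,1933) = 1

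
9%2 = 1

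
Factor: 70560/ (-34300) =-72/35 = - 2^3*3^2*5^( - 1)*7^( - 1) 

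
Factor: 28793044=2^2*7^1 * 463^1*2221^1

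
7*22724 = 159068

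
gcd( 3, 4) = 1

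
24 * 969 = 23256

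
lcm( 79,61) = 4819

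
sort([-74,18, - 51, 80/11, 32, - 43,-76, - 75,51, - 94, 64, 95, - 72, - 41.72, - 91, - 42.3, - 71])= [ - 94, - 91, - 76, - 75, - 74, - 72, - 71, - 51, - 43, - 42.3, - 41.72 , 80/11, 18, 32  ,  51,64,95]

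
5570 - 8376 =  - 2806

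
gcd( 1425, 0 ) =1425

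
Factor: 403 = 13^1  *31^1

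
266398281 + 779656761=1046055042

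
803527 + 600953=1404480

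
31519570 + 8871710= 40391280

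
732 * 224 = 163968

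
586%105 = 61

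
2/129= 2/129 = 0.02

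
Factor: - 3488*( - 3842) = 13400896   =  2^6*17^1*109^1*113^1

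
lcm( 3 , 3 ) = 3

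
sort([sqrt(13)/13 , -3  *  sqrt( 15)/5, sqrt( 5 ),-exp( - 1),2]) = [ - 3*sqrt( 15 ) /5,-exp(-1), sqrt( 13 ) /13,2, sqrt(5)]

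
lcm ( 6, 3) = 6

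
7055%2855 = 1345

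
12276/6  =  2046  =  2046.00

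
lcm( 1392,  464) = 1392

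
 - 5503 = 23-5526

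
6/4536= 1/756  =  0.00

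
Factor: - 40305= - 3^1*5^1 * 2687^1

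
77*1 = 77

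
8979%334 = 295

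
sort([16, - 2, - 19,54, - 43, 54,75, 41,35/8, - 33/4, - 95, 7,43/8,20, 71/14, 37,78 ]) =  [ - 95, - 43, - 19, - 33/4, - 2,35/8,71/14, 43/8, 7,16, 20,  37, 41, 54, 54, 75, 78] 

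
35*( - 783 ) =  - 27405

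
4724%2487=2237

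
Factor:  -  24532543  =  -7^1*47^1*74567^1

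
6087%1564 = 1395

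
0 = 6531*0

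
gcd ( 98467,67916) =1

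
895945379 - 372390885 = 523554494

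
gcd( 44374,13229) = 1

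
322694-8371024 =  - 8048330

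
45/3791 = 45/3791 = 0.01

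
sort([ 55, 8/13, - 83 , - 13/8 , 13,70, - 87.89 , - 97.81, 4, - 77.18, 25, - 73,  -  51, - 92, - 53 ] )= [ - 97.81, - 92, - 87.89, - 83, -77.18, - 73, - 53, - 51,  -  13/8,  8/13,4,13 , 25 , 55, 70]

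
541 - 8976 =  - 8435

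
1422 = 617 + 805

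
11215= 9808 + 1407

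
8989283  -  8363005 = 626278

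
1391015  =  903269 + 487746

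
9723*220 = 2139060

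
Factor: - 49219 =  - 83^1*593^1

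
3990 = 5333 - 1343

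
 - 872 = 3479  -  4351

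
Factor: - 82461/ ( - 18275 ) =3^1 *5^(- 2) *17^( - 1) * 43^( - 1 )*27487^1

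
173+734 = 907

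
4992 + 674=5666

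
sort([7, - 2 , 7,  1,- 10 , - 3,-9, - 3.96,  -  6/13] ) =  [-10,-9, - 3.96,-3, - 2 , - 6/13,  1,  7, 7]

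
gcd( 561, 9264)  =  3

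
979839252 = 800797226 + 179042026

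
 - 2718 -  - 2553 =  - 165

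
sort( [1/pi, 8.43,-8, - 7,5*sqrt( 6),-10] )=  [ - 10,- 8, - 7, 1/pi,  8.43,5*sqrt(6)] 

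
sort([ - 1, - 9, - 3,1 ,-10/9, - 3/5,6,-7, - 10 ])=[ - 10,-9,  -  7,-3 ,  -  10/9, - 1, - 3/5,1 , 6 ] 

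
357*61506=21957642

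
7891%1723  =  999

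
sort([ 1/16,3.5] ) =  [1/16 , 3.5]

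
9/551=9/551=0.02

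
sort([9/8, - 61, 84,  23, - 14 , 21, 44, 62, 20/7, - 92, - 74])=[ - 92, - 74, - 61, - 14, 9/8, 20/7,21,  23,44,62,84 ] 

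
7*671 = 4697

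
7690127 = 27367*281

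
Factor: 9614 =2^1*11^1*19^1*23^1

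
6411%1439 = 655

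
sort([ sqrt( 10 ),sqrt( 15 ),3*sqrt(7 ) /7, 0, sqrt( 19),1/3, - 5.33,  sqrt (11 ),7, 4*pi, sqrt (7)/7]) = [ - 5.33, 0 , 1/3,sqrt (7 ) /7,  3 * sqrt( 7 )/7,sqrt(10 ), sqrt(11 ) , sqrt (15), sqrt( 19 ), 7,4* pi ] 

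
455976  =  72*6333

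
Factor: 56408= 2^3*11^1 * 641^1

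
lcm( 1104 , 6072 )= 12144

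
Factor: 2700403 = 53^1*50951^1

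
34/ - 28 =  - 17/14 = -1.21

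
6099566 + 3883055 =9982621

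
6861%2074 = 639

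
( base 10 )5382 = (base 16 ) 1506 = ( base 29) 6bh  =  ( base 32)586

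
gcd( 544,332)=4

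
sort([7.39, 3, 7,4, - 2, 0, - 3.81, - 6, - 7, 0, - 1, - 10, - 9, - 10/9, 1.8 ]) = [ - 10, - 9, - 7, - 6, - 3.81, - 2,  -  10/9,-1, 0, 0, 1.8, 3, 4, 7, 7.39 ]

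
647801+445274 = 1093075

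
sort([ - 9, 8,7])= [ - 9 , 7,8 ] 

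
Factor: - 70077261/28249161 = -29^( - 1 ) * 61^(-1) * 5323^( - 1 )*23359087^1 = -  23359087/9416387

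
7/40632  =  7/40632 =0.00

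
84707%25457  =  8336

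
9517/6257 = 1 + 3260/6257 = 1.52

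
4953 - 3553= 1400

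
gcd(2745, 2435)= 5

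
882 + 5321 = 6203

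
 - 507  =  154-661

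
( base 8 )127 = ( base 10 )87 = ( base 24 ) 3F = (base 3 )10020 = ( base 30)2r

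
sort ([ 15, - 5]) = [- 5,15]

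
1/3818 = 1/3818 = 0.00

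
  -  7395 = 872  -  8267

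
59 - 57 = 2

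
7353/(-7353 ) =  -1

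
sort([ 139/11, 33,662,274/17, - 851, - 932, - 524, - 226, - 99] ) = [ - 932,-851, - 524, - 226, - 99,139/11, 274/17, 33 , 662] 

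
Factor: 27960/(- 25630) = -12/11  =  - 2^2 * 3^1*11^ ( - 1 ) 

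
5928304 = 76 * 78004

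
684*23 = 15732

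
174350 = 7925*22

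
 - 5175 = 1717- 6892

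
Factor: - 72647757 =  - 3^2*7^1*13^1*107^1*829^1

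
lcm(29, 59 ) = 1711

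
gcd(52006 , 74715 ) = 1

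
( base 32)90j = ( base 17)1EG4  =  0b10010000010011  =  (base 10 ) 9235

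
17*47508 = 807636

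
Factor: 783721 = 783721^1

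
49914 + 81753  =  131667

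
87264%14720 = 13664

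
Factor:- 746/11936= -1/16= -  2^( - 4)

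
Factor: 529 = 23^2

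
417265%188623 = 40019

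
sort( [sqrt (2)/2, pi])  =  [ sqrt ( 2 )/2, pi]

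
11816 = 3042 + 8774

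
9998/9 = 9998/9 = 1110.89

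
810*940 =761400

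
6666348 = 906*7358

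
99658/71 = 99658/71 = 1403.63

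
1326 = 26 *51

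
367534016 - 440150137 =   -  72616121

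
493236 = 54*9134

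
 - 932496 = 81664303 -82596799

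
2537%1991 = 546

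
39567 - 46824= - 7257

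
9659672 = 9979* 968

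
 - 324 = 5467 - 5791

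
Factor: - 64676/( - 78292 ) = 19/23 = 19^1*23^(-1)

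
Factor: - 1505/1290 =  - 7/6 = - 2^( - 1)*3^(-1)*7^1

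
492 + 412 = 904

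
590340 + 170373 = 760713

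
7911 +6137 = 14048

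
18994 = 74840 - 55846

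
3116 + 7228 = 10344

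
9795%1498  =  807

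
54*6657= 359478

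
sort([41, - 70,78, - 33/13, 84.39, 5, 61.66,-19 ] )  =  [-70, - 19,  -  33/13, 5, 41,  61.66, 78, 84.39 ] 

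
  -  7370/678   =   - 11 + 44/339=- 10.87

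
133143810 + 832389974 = 965533784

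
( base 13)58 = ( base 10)73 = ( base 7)133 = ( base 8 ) 111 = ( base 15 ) 4D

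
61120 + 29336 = 90456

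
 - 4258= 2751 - 7009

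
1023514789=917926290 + 105588499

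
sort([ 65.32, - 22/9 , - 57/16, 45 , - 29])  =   [-29,-57/16, - 22/9, 45,65.32]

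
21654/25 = 21654/25 =866.16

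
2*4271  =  8542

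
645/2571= 215/857 = 0.25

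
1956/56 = 489/14=34.93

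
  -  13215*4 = - 52860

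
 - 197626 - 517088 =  - 714714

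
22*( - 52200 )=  - 1148400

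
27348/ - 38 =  - 13674/19 = - 719.68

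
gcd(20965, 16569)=7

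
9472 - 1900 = 7572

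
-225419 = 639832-865251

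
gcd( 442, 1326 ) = 442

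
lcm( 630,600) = 12600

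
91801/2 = 91801/2 = 45900.50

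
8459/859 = 8459/859 = 9.85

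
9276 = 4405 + 4871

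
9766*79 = 771514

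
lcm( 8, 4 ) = 8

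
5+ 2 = 7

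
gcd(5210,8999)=1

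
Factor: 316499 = 316499^1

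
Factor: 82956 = 2^2* 3^1*31^1*223^1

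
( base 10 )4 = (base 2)100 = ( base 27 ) 4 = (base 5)4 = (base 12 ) 4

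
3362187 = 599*5613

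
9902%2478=2468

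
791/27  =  29+8/27 = 29.30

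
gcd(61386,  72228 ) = 78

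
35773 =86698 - 50925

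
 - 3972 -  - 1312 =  - 2660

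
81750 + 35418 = 117168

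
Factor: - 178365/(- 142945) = 3^1*47^1*113^ (- 1 )=141/113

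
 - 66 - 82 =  - 148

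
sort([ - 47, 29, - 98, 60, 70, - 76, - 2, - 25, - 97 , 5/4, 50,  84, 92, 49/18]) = [ - 98, - 97, - 76, - 47, - 25, - 2, 5/4, 49/18,29, 50, 60,70, 84,92]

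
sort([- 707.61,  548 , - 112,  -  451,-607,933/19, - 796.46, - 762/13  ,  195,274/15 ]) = [ - 796.46,- 707.61, - 607, - 451,-112, - 762/13,274/15,933/19,195,548]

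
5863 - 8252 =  - 2389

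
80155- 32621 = 47534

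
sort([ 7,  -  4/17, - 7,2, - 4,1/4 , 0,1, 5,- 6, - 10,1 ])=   [-10,-7, - 6, - 4, -4/17 , 0 , 1/4, 1,1,2 , 5, 7]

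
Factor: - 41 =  - 41^1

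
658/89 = 7+ 35/89 = 7.39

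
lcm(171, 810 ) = 15390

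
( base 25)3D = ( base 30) 2S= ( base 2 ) 1011000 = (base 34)2K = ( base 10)88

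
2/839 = 2/839 = 0.00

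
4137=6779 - 2642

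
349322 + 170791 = 520113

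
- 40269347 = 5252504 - 45521851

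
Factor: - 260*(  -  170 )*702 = 31028400=2^4*3^3 * 5^2 * 13^2* 17^1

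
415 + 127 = 542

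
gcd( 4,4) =4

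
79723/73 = 79723/73 = 1092.10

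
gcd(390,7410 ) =390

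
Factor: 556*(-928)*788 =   -  406582784 = -2^9*29^1*139^1*197^1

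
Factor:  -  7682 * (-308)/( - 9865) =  - 2^3*5^(-1) * 7^1*11^1 * 23^1*167^1 * 1973^( - 1) = - 2366056/9865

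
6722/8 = 840 + 1/4 = 840.25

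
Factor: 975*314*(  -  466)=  - 2^2*3^1*5^2*13^1 * 157^1*233^1=-142665900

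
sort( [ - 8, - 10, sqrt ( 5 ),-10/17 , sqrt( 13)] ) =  [ - 10, - 8 , - 10/17 , sqrt( 5 ), sqrt(13 ) ] 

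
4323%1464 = 1395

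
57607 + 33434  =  91041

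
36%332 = 36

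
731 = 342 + 389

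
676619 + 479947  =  1156566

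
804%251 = 51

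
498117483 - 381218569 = 116898914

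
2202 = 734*3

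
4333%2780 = 1553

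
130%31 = 6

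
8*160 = 1280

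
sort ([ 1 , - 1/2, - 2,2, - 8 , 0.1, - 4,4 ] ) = [  -  8,-4, - 2, - 1/2,  0.1,1,2,4] 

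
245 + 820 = 1065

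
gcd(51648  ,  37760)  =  64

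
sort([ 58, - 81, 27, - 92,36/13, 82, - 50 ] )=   [ - 92, - 81, - 50,36/13,27,58, 82]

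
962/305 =3 + 47/305 = 3.15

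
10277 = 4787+5490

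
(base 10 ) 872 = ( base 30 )t2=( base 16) 368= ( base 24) 1C8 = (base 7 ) 2354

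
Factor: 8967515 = 5^1*1793503^1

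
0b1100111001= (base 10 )825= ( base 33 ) p0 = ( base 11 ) 690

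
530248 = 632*839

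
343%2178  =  343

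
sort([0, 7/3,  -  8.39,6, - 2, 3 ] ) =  [ - 8.39, -2, 0, 7/3,3,6 ] 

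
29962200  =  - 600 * ( - 49937) 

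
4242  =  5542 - 1300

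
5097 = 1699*3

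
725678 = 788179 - 62501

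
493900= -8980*( - 55 ) 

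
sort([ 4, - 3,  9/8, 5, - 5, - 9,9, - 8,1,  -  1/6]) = [ - 9,-8, - 5, - 3, - 1/6,  1, 9/8, 4 , 5,9] 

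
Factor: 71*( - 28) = -2^2*7^1*71^1 = -1988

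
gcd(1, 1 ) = 1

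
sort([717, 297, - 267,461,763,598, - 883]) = [ - 883, - 267, 297, 461,598 , 717,763 ]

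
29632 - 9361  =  20271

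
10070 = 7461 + 2609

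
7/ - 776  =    -  1+769/776 = -0.01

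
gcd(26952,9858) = 6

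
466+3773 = 4239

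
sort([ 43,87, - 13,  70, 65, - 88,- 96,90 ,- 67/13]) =[ - 96, - 88, - 13,-67/13,43,65,70, 87,90] 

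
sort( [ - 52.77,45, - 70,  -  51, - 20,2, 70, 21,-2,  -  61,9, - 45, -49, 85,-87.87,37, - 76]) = [ - 87.87, - 76, - 70,-61, - 52.77, - 51 , - 49,  -  45,  -  20 , -2,  2, 9, 21, 37,45, 70,85 ]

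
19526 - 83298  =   - 63772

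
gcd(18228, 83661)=3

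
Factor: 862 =2^1*431^1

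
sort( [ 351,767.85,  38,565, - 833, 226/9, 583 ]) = [ - 833, 226/9, 38,351,565,583,  767.85 ]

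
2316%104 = 28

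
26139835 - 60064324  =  -33924489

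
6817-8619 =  - 1802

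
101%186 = 101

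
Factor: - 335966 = - 2^1*173^1*971^1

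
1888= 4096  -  2208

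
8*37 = 296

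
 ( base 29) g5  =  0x1d5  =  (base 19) 15d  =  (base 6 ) 2101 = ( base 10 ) 469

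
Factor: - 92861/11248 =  -2^(-4 )*19^( - 1)*37^( - 1) * 92861^1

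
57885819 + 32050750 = 89936569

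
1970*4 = 7880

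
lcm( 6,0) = 0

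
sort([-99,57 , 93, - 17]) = [  -  99,-17,57,93] 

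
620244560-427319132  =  192925428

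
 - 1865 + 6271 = 4406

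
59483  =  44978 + 14505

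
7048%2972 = 1104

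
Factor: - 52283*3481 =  -7^2 * 11^1 * 59^2*97^1 = - 181997123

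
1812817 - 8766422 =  - 6953605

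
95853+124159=220012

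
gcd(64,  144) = 16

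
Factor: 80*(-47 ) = - 2^4*5^1*47^1=-3760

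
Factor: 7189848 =2^3*3^2 * 99859^1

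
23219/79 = 23219/79 = 293.91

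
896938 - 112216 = 784722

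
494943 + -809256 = -314313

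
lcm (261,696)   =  2088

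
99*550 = 54450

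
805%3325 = 805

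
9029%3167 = 2695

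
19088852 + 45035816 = 64124668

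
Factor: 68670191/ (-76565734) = - 2^( - 1)*7^(-2) *17^1*457^1*8839^1*781283^ ( - 1 )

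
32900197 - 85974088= - 53073891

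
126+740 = 866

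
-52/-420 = 13/105 = 0.12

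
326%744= 326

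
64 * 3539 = 226496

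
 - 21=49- 70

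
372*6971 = 2593212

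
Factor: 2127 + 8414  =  83^1*127^1 =10541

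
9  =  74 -65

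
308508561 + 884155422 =1192663983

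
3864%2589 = 1275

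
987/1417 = 987/1417 = 0.70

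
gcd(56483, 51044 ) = 7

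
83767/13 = 83767/13 = 6443.62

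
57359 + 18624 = 75983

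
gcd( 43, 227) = 1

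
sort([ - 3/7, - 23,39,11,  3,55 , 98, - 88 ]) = [ - 88 , - 23, - 3/7,3,  11, 39,55,98]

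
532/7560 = 19/270 = 0.07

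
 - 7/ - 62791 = 7/62791 = 0.00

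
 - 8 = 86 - 94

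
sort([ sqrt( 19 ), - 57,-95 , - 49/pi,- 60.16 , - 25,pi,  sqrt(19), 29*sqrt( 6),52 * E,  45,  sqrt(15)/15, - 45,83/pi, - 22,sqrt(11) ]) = [ - 95, - 60.16, - 57, - 45, - 25, -22,-49/pi , sqrt(15)/15, pi,sqrt( 11),sqrt( 19 ), sqrt(19 ), 83/pi, 45,29*sqrt (6 ),52*E]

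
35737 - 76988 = - 41251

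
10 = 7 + 3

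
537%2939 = 537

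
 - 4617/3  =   - 1539 = - 1539.00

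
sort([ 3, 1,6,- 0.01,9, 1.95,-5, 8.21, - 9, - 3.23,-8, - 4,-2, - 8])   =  [ - 9,  -  8, - 8, - 5, -4,  -  3.23, - 2, - 0.01, 1, 1.95,  3, 6, 8.21, 9] 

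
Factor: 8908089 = 3^1*2969363^1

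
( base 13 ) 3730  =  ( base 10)7813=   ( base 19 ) 12C4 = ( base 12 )4631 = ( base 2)1111010000101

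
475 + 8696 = 9171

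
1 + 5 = 6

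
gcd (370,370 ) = 370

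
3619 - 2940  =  679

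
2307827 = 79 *29213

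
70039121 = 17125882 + 52913239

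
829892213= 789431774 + 40460439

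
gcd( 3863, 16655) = 1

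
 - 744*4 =  -  2976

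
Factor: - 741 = -3^1*13^1*19^1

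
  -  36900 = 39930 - 76830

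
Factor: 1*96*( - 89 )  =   - 8544 = - 2^5*3^1* 89^1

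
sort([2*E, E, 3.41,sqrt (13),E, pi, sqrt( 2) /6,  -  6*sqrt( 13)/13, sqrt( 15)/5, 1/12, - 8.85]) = [ - 8.85, - 6*sqrt(13)/13, 1/12,sqrt (2)/6,sqrt (15)/5,E, E,pi, 3.41, sqrt (13), 2 * E ]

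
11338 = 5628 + 5710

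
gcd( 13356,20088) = 36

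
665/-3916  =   - 665/3916=- 0.17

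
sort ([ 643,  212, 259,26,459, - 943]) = [ - 943,26,212,259, 459,  643]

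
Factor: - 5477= - 5477^1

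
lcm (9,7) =63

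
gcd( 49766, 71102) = 2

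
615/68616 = 205/22872 = 0.01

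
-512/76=- 128/19 = -6.74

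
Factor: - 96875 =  - 5^5 * 31^1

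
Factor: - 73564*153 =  - 11255292 =-2^2*3^2*17^1*53^1*347^1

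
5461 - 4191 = 1270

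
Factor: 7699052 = 2^2*719^1*2677^1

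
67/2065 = 67/2065=   0.03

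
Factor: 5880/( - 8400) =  - 7/10=- 2^( - 1)*5^( - 1)*7^1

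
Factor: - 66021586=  - 2^1*33010793^1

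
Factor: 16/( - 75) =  - 2^4 * 3^( - 1) * 5^( - 2)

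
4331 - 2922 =1409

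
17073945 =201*84945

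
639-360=279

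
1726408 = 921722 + 804686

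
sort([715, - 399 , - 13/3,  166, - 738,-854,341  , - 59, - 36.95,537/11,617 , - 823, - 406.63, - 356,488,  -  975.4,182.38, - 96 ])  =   [ - 975.4, - 854, - 823, - 738, - 406.63, - 399, - 356,-96, - 59,-36.95, - 13/3,537/11,166,182.38,341,488 , 617, 715 ]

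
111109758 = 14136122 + 96973636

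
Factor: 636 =2^2*3^1*53^1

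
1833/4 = 1833/4 = 458.25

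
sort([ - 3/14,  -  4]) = [ - 4, - 3/14 ]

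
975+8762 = 9737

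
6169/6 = 1028+1/6 = 1028.17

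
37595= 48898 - 11303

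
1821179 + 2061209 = 3882388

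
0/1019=0 = 0.00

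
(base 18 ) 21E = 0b1010101000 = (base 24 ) 148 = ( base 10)680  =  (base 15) 305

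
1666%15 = 1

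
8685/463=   18 + 351/463 = 18.76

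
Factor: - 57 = - 3^1*19^1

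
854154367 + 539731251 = 1393885618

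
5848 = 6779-931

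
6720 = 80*84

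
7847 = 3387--4460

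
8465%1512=905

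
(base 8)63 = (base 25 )21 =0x33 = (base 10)51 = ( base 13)3c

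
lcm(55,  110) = 110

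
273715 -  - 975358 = 1249073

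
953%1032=953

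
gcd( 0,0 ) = 0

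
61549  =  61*1009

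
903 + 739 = 1642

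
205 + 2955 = 3160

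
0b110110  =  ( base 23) 28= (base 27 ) 20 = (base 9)60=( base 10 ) 54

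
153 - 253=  - 100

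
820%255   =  55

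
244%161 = 83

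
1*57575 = 57575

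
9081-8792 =289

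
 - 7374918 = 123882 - 7498800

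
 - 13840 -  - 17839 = 3999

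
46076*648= 29857248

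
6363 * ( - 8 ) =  - 50904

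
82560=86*960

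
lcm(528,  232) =15312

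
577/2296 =577/2296 = 0.25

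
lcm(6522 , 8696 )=26088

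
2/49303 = 2/49303 = 0.00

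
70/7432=35/3716 = 0.01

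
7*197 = 1379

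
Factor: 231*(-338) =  - 78078 =-2^1*3^1  *  7^1*11^1 * 13^2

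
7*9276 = 64932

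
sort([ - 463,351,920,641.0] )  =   [ - 463,351,641.0, 920 ]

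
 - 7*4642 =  - 32494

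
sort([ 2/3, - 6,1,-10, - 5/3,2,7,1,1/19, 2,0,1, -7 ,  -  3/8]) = [ - 10, - 7,-6,  -  5/3, - 3/8,0,1/19,2/3, 1,  1,1,2,2,7]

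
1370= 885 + 485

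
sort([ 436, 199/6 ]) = [ 199/6,  436 ] 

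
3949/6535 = 3949/6535 = 0.60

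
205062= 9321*22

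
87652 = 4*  21913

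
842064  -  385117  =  456947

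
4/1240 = 1/310 =0.00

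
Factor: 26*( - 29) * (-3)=2^1*3^1*13^1 * 29^1 = 2262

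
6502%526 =190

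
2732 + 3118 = 5850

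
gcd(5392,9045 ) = 1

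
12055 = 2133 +9922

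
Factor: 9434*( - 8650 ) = -2^2*5^2*53^1*89^1  *173^1 =- 81604100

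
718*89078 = 63958004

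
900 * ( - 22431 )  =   - 20187900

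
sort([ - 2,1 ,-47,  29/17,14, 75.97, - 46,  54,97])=[ -47, - 46, - 2, 1 , 29/17, 14, 54,75.97,97]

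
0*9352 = 0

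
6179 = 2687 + 3492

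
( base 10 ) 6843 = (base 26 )A35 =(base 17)16b9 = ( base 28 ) 8kb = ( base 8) 15273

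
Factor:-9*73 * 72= - 47304 = -  2^3*3^4*73^1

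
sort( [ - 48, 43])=[ - 48, 43 ]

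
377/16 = 23 + 9/16=23.56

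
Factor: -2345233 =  - 11^1*213203^1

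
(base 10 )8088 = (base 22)GFE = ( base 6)101240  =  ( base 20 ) 1048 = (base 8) 17630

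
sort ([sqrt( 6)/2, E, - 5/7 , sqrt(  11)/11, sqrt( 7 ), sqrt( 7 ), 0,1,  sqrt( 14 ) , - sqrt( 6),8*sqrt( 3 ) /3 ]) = [ - sqrt( 6),  -  5/7, 0, sqrt( 11 ) /11, 1 , sqrt (6) /2,sqrt( 7),sqrt( 7 ), E, sqrt( 14 ),8 * sqrt( 3) /3]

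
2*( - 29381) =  - 58762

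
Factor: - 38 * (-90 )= 3420 = 2^2*3^2*5^1 *19^1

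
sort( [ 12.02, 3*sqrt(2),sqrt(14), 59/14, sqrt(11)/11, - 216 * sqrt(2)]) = [- 216*sqrt(2), sqrt(11 )/11, sqrt( 14), 59/14, 3*sqrt( 2 ), 12.02]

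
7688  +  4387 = 12075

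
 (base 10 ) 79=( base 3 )2221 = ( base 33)2d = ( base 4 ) 1033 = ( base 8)117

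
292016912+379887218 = 671904130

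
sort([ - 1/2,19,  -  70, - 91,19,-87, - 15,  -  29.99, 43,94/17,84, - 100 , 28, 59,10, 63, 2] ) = [ - 100 ,-91, - 87, - 70, - 29.99, -15,-1/2,2,94/17, 10 , 19,19,28,43,59, 63,84 ] 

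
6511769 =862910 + 5648859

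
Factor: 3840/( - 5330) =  - 2^7*3^1*13^( - 1)*41^( - 1)=- 384/533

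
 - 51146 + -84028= - 135174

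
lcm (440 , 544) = 29920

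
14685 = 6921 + 7764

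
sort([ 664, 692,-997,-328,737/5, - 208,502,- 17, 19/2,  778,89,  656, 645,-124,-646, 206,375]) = [ - 997,-646, - 328,-208, - 124, - 17,  19/2,89,737/5, 206,375, 502,645,656,  664, 692, 778 ] 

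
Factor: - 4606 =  - 2^1*7^2  *47^1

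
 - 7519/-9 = 835 + 4/9 = 835.44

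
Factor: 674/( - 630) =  - 337/315 = - 3^( - 2)*5^ ( - 1)*7^ ( - 1 )*337^1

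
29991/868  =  29991/868 = 34.55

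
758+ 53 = 811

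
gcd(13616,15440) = 16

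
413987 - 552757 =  - 138770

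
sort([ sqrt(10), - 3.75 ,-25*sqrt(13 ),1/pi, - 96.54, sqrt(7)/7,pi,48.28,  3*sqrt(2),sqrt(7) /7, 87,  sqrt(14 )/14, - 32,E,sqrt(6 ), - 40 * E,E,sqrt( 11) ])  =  [ - 40*E,- 96.54, - 25*sqrt( 13 ), -32,-3.75,  sqrt (14 )/14,1/pi, sqrt( 7 )/7, sqrt ( 7) /7,sqrt ( 6 ),E, E, pi,sqrt(10), sqrt(11 ), 3 * sqrt(2 ),48.28,87] 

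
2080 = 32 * 65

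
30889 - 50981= - 20092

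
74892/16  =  18723/4 = 4680.75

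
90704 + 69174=159878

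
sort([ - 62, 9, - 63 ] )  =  [ - 63, - 62,9 ] 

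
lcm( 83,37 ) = 3071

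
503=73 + 430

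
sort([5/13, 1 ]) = [ 5/13,1 ] 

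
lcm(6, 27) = 54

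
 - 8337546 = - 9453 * 882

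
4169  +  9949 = 14118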